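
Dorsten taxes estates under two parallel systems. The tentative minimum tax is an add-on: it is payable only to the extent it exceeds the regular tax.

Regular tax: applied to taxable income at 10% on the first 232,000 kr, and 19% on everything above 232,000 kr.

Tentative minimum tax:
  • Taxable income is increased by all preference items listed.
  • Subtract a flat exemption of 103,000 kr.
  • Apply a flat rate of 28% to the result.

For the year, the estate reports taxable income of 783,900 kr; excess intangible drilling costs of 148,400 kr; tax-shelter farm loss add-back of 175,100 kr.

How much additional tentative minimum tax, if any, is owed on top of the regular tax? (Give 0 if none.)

Tentative minimum tax:
  Adjusted income: 783,900 kr + 148,400 kr + 175,100 kr = 1,107,400 kr
  Less exemption 103,000 kr → base 1,004,400 kr
  1,004,400 kr × 28% = 281,232 kr

Regular tax:
  232,000 kr × 10% = 23,200 kr
  551,900 kr × 19% = 104,861 kr
  → 128,061 kr

Excess of tentative minimum tax over regular tax: 281,232 kr − 128,061 kr = 153,171 kr.

153,171 kr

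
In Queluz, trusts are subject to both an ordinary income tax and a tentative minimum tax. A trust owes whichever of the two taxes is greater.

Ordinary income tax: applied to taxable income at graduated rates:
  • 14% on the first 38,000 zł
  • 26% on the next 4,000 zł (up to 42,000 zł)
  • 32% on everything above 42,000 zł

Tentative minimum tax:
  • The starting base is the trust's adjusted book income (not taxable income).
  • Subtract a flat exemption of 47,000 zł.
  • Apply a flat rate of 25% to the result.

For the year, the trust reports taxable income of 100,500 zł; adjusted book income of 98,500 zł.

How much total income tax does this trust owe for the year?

25,080 zł

Ordinary income tax:
  38,000 zł × 14% = 5,320 zł
  4,000 zł × 26% = 1,040 zł
  58,500 zł × 32% = 18,720 zł
  → 25,080 zł

Tentative minimum tax:
  Base (adjusted book income): 98,500 zł
  Less exemption 47,000 zł → base 51,500 zł
  51,500 zł × 25% = 12,875 zł

25,080 zł > 12,875 zł, so the ordinary income tax governs.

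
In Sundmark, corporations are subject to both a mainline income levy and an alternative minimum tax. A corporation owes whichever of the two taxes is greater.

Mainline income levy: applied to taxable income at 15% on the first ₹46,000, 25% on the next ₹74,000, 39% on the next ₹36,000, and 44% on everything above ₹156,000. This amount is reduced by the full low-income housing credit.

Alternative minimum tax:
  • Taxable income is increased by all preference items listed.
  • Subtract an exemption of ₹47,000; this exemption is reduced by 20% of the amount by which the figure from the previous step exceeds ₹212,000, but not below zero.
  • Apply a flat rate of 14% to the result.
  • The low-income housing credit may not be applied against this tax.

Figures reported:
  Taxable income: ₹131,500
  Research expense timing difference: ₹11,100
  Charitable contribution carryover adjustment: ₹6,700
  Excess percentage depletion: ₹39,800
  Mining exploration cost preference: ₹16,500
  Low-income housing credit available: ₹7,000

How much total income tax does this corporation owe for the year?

₹22,885

Mainline income levy:
  ₹46,000 × 15% = ₹6,900
  ₹74,000 × 25% = ₹18,500
  ₹11,500 × 39% = ₹4,485
  → ₹29,885
  Less low-income housing credit ₹7,000 → ₹22,885

Alternative minimum tax:
  Adjusted income: ₹131,500 + ₹11,100 + ₹6,700 + ₹39,800 + ₹16,500 = ₹205,600
  Exemption: ₹205,600 ≤ ₹212,000, so full ₹47,000 applies
  Base: ₹205,600 − ₹47,000 = ₹158,600
  ₹158,600 × 14% = ₹22,204

₹22,885 > ₹22,204, so the mainline income levy governs.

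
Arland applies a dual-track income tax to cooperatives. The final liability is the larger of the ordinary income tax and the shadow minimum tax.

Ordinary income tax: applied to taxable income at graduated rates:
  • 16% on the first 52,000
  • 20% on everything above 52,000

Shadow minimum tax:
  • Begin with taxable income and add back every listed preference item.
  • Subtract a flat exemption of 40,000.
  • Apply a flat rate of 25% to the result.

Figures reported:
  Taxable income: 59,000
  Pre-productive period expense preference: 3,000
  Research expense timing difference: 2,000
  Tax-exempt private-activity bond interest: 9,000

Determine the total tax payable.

Ordinary income tax:
  52,000 × 16% = 8,320
  7,000 × 20% = 1,400
  → 9,720

Shadow minimum tax:
  Adjusted income: 59,000 + 3,000 + 2,000 + 9,000 = 73,000
  Less exemption 40,000 → base 33,000
  33,000 × 25% = 8,250

9,720 > 8,250, so the ordinary income tax governs.

9,720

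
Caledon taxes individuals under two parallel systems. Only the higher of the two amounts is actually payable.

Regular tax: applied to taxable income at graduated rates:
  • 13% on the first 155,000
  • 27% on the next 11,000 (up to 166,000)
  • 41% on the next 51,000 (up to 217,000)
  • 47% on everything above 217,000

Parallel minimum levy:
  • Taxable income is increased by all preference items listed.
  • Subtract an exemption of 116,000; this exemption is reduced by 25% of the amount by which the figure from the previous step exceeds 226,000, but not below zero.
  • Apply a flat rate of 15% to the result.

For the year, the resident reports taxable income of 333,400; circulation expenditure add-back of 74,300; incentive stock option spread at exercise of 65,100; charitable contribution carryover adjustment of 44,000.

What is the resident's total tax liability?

98,738

Regular tax:
  155,000 × 13% = 20,150
  11,000 × 27% = 2,970
  51,000 × 41% = 20,910
  116,400 × 47% = 54,708
  → 98,738

Parallel minimum levy:
  Adjusted income: 333,400 + 74,300 + 65,100 + 44,000 = 516,800
  Exemption: 116,000 − 25% × (516,800 − 226,000) = 116,000 − 72,700 = 43,300
  Base: 516,800 − 43,300 = 473,500
  473,500 × 15% = 71,025

98,738 > 71,025, so the regular tax governs.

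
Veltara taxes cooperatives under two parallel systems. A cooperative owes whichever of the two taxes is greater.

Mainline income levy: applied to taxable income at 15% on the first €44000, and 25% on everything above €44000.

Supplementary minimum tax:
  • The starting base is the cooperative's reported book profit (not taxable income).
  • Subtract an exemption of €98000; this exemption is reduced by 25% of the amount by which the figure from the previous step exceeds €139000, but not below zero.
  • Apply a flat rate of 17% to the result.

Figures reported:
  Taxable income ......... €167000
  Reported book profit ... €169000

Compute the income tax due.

Supplementary minimum tax:
  Base (reported book profit): €169000
  Exemption: €98000 − 25% × (€169000 − €139000) = €98000 − €7500 = €90500
  Base: €169000 − €90500 = €78500
  €78500 × 17% = €13345

Mainline income levy:
  €44000 × 15% = €6600
  €123000 × 25% = €30750
  → €37350

€37350 > €13345, so the mainline income levy governs.

€37350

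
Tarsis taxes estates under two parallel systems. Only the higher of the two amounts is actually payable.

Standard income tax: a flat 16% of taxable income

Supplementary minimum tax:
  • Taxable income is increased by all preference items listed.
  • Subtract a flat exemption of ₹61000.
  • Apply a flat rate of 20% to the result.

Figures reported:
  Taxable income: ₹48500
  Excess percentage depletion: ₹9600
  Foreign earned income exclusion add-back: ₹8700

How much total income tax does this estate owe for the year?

Standard income tax:
  ₹48500 × 16% = ₹7760

Supplementary minimum tax:
  Adjusted income: ₹48500 + ₹9600 + ₹8700 = ₹66800
  Less exemption ₹61000 → base ₹5800
  ₹5800 × 20% = ₹1160

₹7760 > ₹1160, so the standard income tax governs.

₹7760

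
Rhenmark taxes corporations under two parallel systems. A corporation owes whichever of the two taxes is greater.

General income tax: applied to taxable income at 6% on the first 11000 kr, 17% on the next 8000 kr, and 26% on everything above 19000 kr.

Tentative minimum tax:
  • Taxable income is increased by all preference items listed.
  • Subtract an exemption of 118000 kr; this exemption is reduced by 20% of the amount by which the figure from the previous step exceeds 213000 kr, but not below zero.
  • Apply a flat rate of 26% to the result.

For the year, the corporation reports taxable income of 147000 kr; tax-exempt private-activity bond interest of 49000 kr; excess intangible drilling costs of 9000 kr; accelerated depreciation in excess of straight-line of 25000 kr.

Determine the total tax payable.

35300 kr

General income tax:
  11000 kr × 6% = 660 kr
  8000 kr × 17% = 1360 kr
  128000 kr × 26% = 33280 kr
  → 35300 kr

Tentative minimum tax:
  Adjusted income: 147000 kr + 49000 kr + 9000 kr + 25000 kr = 230000 kr
  Exemption: 118000 kr − 20% × (230000 kr − 213000 kr) = 118000 kr − 3400 kr = 114600 kr
  Base: 230000 kr − 114600 kr = 115400 kr
  115400 kr × 26% = 30004 kr

35300 kr > 30004 kr, so the general income tax governs.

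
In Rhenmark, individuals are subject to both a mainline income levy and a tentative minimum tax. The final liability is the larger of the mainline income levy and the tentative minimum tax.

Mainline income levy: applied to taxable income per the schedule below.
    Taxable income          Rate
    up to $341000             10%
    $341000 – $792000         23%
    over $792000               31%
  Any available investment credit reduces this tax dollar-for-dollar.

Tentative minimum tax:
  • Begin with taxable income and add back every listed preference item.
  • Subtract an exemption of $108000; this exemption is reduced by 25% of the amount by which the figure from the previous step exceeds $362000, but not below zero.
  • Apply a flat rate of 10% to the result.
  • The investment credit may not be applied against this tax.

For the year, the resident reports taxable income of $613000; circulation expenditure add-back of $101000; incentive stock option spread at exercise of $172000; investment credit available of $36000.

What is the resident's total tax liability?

Mainline income levy:
  $341000 × 10% = $34100
  $272000 × 23% = $62560
  → $96660
  Less investment credit $36000 → $60660

Tentative minimum tax:
  Adjusted income: $613000 + $101000 + $172000 = $886000
  Exemption: 25% × ($886000 − $362000) = $131000 ≥ $108000, so the exemption is fully phased out
  Base: $886000 − $0 = $886000
  $886000 × 10% = $88600

$88600 > $60660, so the tentative minimum tax is the binding amount.

$88600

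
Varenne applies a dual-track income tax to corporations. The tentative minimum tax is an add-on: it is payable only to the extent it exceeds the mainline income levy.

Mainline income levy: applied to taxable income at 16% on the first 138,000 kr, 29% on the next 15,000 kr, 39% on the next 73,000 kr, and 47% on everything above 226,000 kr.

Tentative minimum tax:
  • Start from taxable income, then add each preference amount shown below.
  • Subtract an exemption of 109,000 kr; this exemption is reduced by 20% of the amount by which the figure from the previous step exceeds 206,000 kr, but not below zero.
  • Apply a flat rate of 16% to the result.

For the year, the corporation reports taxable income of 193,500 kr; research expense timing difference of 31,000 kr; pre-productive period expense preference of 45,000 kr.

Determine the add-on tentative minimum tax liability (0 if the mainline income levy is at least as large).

Tentative minimum tax:
  Adjusted income: 193,500 kr + 31,000 kr + 45,000 kr = 269,500 kr
  Exemption: 109,000 kr − 20% × (269,500 kr − 206,000 kr) = 109,000 kr − 12,700 kr = 96,300 kr
  Base: 269,500 kr − 96,300 kr = 173,200 kr
  173,200 kr × 16% = 27,712 kr

Mainline income levy:
  138,000 kr × 16% = 22,080 kr
  15,000 kr × 29% = 4,350 kr
  40,500 kr × 39% = 15,795 kr
  → 42,225 kr

27,712 kr ≤ 42,225 kr, so no add-on is due.

0 kr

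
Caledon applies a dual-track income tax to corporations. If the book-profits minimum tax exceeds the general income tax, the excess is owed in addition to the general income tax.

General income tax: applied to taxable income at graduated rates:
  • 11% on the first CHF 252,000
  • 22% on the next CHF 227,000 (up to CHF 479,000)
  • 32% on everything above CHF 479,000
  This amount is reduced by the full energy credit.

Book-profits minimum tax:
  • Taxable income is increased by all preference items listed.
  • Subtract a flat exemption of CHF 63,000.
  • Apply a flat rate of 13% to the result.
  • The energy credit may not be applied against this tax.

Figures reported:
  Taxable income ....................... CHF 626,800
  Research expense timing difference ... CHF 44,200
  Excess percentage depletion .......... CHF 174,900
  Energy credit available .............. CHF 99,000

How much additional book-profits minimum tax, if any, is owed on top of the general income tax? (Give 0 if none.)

Book-profits minimum tax:
  Adjusted income: CHF 626,800 + CHF 44,200 + CHF 174,900 = CHF 845,900
  Less exemption CHF 63,000 → base CHF 782,900
  CHF 782,900 × 13% = CHF 101,777

General income tax:
  CHF 252,000 × 11% = CHF 27,720
  CHF 227,000 × 22% = CHF 49,940
  CHF 147,800 × 32% = CHF 47,296
  → CHF 124,956
  Less energy credit CHF 99,000 → CHF 25,956

Excess of book-profits minimum tax over general income tax: CHF 101,777 − CHF 25,956 = CHF 75,821.

CHF 75,821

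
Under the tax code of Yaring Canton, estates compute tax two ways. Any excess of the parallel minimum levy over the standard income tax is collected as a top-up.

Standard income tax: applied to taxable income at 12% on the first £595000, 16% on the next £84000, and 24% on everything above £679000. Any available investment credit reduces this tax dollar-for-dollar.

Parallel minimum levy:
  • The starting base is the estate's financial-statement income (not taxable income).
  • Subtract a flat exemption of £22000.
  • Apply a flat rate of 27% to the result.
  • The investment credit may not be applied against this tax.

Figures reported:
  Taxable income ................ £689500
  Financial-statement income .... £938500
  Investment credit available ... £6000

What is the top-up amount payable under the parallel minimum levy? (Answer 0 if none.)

£166095

Standard income tax:
  £595000 × 12% = £71400
  £84000 × 16% = £13440
  £10500 × 24% = £2520
  → £87360
  Less investment credit £6000 → £81360

Parallel minimum levy:
  Base (financial-statement income): £938500
  Less exemption £22000 → base £916500
  £916500 × 27% = £247455

Excess of parallel minimum levy over standard income tax: £247455 − £81360 = £166095.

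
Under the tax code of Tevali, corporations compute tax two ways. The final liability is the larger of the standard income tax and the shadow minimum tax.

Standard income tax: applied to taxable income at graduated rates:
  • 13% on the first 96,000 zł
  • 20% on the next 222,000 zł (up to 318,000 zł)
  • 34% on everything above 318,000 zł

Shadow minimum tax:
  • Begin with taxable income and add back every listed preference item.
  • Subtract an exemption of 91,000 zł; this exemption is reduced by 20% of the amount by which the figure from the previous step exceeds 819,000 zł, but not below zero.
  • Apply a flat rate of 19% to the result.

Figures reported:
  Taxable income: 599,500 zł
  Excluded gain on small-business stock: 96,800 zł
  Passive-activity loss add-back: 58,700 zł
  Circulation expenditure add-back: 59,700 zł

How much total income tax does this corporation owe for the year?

Standard income tax:
  96,000 zł × 13% = 12,480 zł
  222,000 zł × 20% = 44,400 zł
  281,500 zł × 34% = 95,710 zł
  → 152,590 zł

Shadow minimum tax:
  Adjusted income: 599,500 zł + 96,800 zł + 58,700 zł + 59,700 zł = 814,700 zł
  Exemption: 814,700 zł ≤ 819,000 zł, so full 91,000 zł applies
  Base: 814,700 zł − 91,000 zł = 723,700 zł
  723,700 zł × 19% = 137,503 zł

152,590 zł > 137,503 zł, so the standard income tax governs.

152,590 zł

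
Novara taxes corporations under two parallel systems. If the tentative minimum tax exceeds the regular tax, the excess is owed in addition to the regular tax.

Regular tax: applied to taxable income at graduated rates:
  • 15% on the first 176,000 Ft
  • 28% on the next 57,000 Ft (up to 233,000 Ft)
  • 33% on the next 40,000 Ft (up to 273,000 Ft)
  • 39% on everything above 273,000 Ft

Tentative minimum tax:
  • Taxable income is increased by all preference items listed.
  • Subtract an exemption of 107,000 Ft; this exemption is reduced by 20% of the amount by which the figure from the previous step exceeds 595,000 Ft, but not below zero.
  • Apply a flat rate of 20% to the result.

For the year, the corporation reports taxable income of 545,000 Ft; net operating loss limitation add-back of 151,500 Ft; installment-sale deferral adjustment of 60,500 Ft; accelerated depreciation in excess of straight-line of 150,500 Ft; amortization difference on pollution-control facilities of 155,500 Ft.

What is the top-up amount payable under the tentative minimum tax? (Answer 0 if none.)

Tentative minimum tax:
  Adjusted income: 545,000 Ft + 151,500 Ft + 60,500 Ft + 150,500 Ft + 155,500 Ft = 1,063,000 Ft
  Exemption: 107,000 Ft − 20% × (1,063,000 Ft − 595,000 Ft) = 107,000 Ft − 93,600 Ft = 13,400 Ft
  Base: 1,063,000 Ft − 13,400 Ft = 1,049,600 Ft
  1,049,600 Ft × 20% = 209,920 Ft

Regular tax:
  176,000 Ft × 15% = 26,400 Ft
  57,000 Ft × 28% = 15,960 Ft
  40,000 Ft × 33% = 13,200 Ft
  272,000 Ft × 39% = 106,080 Ft
  → 161,640 Ft

Excess of tentative minimum tax over regular tax: 209,920 Ft − 161,640 Ft = 48,280 Ft.

48,280 Ft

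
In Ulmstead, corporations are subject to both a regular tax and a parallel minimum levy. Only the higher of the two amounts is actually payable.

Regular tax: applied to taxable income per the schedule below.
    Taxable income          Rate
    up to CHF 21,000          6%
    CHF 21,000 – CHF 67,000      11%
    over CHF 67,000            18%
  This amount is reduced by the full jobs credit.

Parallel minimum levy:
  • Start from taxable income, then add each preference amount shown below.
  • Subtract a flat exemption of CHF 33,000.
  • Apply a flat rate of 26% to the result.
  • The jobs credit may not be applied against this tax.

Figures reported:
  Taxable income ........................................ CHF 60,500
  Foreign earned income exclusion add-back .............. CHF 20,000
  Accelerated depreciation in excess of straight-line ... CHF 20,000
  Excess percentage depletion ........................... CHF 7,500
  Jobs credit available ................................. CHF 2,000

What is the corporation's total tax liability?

Parallel minimum levy:
  Adjusted income: CHF 60,500 + CHF 20,000 + CHF 20,000 + CHF 7,500 = CHF 108,000
  Less exemption CHF 33,000 → base CHF 75,000
  CHF 75,000 × 26% = CHF 19,500

Regular tax:
  CHF 21,000 × 6% = CHF 1,260
  CHF 39,500 × 11% = CHF 4,345
  → CHF 5,605
  Less jobs credit CHF 2,000 → CHF 3,605

CHF 19,500 > CHF 3,605, so the parallel minimum levy is the binding amount.

CHF 19,500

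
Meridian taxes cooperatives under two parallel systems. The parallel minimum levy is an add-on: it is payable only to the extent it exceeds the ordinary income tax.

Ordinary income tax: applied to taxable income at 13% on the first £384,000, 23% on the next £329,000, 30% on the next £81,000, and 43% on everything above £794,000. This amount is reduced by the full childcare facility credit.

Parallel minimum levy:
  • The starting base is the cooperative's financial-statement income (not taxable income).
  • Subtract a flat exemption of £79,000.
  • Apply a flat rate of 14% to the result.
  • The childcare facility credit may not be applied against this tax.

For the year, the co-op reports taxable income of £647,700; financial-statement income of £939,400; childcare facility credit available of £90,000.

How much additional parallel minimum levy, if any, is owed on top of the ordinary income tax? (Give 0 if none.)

£99,885

Ordinary income tax:
  £384,000 × 13% = £49,920
  £263,700 × 23% = £60,651
  → £110,571
  Less childcare facility credit £90,000 → £20,571

Parallel minimum levy:
  Base (financial-statement income): £939,400
  Less exemption £79,000 → base £860,400
  £860,400 × 14% = £120,456

Excess of parallel minimum levy over ordinary income tax: £120,456 − £20,571 = £99,885.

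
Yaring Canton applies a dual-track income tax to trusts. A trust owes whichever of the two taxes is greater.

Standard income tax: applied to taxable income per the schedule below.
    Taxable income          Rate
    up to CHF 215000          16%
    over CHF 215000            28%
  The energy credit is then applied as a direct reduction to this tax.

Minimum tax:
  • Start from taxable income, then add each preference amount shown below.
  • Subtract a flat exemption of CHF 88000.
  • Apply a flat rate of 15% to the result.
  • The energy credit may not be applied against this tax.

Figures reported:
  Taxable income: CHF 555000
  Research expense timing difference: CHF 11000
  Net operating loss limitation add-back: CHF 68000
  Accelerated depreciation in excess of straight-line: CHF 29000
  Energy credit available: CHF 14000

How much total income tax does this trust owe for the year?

CHF 115600

Minimum tax:
  Adjusted income: CHF 555000 + CHF 11000 + CHF 68000 + CHF 29000 = CHF 663000
  Less exemption CHF 88000 → base CHF 575000
  CHF 575000 × 15% = CHF 86250

Standard income tax:
  CHF 215000 × 16% = CHF 34400
  CHF 340000 × 28% = CHF 95200
  → CHF 129600
  Less energy credit CHF 14000 → CHF 115600

CHF 115600 > CHF 86250, so the standard income tax governs.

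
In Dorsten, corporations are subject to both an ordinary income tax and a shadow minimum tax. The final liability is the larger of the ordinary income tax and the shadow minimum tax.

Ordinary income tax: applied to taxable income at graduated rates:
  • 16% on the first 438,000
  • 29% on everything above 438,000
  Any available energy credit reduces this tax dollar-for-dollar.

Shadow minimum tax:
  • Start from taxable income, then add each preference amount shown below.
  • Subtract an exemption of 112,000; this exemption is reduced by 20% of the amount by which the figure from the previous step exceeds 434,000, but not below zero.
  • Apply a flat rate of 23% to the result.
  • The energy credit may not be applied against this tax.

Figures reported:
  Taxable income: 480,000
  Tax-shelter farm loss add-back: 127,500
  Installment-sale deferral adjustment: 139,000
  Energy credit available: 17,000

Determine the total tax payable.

160,310

Ordinary income tax:
  438,000 × 16% = 70,080
  42,000 × 29% = 12,180
  → 82,260
  Less energy credit 17,000 → 65,260

Shadow minimum tax:
  Adjusted income: 480,000 + 127,500 + 139,000 = 746,500
  Exemption: 112,000 − 20% × (746,500 − 434,000) = 112,000 − 62,500 = 49,500
  Base: 746,500 − 49,500 = 697,000
  697,000 × 23% = 160,310

160,310 > 65,260, so the shadow minimum tax is the binding amount.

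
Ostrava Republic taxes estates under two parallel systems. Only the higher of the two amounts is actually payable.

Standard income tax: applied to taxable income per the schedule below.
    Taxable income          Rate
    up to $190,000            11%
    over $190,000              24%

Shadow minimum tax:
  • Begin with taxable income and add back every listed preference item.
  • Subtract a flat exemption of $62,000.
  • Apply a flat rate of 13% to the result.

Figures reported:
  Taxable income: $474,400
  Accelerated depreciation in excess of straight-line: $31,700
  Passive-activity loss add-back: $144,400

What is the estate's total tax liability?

Shadow minimum tax:
  Adjusted income: $474,400 + $31,700 + $144,400 = $650,500
  Less exemption $62,000 → base $588,500
  $588,500 × 13% = $76,505

Standard income tax:
  $190,000 × 11% = $20,900
  $284,400 × 24% = $68,256
  → $89,156

$89,156 > $76,505, so the standard income tax governs.

$89,156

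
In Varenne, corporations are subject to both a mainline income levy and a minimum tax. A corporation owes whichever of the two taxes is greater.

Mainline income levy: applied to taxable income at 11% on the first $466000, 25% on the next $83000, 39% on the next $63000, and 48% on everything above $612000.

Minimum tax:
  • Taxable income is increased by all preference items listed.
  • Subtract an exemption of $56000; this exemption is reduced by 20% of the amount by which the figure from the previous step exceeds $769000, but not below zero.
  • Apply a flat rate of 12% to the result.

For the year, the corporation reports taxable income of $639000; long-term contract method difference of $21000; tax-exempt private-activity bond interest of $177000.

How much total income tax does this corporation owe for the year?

$109540

Minimum tax:
  Adjusted income: $639000 + $21000 + $177000 = $837000
  Exemption: $56000 − 20% × ($837000 − $769000) = $56000 − $13600 = $42400
  Base: $837000 − $42400 = $794600
  $794600 × 12% = $95352

Mainline income levy:
  $466000 × 11% = $51260
  $83000 × 25% = $20750
  $63000 × 39% = $24570
  $27000 × 48% = $12960
  → $109540

$109540 > $95352, so the mainline income levy governs.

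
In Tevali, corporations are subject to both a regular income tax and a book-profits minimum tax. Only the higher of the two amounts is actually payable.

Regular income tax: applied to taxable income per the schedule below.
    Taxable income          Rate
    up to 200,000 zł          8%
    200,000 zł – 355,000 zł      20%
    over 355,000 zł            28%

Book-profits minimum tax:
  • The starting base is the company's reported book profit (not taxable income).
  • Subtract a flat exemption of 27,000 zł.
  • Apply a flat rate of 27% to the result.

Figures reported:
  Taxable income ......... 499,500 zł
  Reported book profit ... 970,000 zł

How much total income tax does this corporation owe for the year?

Regular income tax:
  200,000 zł × 8% = 16,000 zł
  155,000 zł × 20% = 31,000 zł
  144,500 zł × 28% = 40,460 zł
  → 87,460 zł

Book-profits minimum tax:
  Base (reported book profit): 970,000 zł
  Less exemption 27,000 zł → base 943,000 zł
  943,000 zł × 27% = 254,610 zł

254,610 zł > 87,460 zł, so the book-profits minimum tax is the binding amount.

254,610 zł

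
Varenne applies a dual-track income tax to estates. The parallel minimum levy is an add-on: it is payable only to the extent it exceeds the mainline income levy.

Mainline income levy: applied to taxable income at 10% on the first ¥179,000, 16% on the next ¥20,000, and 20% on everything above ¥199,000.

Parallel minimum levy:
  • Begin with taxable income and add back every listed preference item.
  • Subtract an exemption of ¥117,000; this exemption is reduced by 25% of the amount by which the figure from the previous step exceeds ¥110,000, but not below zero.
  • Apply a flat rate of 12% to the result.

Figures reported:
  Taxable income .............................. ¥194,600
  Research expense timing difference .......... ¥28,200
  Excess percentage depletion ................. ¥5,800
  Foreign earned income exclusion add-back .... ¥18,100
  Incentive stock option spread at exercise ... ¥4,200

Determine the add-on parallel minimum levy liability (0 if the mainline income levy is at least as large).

Parallel minimum levy:
  Adjusted income: ¥194,600 + ¥28,200 + ¥5,800 + ¥18,100 + ¥4,200 = ¥250,900
  Exemption: ¥117,000 − 25% × (¥250,900 − ¥110,000) = ¥117,000 − ¥35,225 = ¥81,775
  Base: ¥250,900 − ¥81,775 = ¥169,125
  ¥169,125 × 12% = ¥20,295

Mainline income levy:
  ¥179,000 × 10% = ¥17,900
  ¥15,600 × 16% = ¥2,496
  → ¥20,396

¥20,295 ≤ ¥20,396, so no add-on is due.

¥0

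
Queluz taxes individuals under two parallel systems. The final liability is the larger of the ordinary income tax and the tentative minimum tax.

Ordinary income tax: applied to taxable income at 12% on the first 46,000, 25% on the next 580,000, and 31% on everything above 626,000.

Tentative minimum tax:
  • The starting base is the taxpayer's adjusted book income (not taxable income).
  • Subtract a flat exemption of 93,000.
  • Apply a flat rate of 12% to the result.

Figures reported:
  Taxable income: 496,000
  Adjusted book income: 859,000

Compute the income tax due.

118,020

Ordinary income tax:
  46,000 × 12% = 5,520
  450,000 × 25% = 112,500
  → 118,020

Tentative minimum tax:
  Base (adjusted book income): 859,000
  Less exemption 93,000 → base 766,000
  766,000 × 12% = 91,920

118,020 > 91,920, so the ordinary income tax governs.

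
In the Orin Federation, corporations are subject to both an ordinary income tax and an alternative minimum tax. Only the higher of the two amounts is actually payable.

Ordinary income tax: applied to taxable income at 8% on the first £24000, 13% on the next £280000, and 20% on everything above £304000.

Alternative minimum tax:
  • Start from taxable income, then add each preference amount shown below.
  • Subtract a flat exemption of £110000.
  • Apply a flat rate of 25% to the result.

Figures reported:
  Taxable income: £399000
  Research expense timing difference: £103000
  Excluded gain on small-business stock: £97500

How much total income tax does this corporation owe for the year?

Ordinary income tax:
  £24000 × 8% = £1920
  £280000 × 13% = £36400
  £95000 × 20% = £19000
  → £57320

Alternative minimum tax:
  Adjusted income: £399000 + £103000 + £97500 = £599500
  Less exemption £110000 → base £489500
  £489500 × 25% = £122375

£122375 > £57320, so the alternative minimum tax is the binding amount.

£122375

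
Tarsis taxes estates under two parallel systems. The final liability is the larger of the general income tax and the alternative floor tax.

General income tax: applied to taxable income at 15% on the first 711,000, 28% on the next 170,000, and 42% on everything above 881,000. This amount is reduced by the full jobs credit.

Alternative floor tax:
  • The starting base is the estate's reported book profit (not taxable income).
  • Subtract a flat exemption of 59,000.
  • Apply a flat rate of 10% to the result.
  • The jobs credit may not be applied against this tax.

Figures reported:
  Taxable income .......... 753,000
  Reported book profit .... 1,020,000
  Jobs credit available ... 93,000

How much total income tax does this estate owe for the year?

General income tax:
  711,000 × 15% = 106,650
  42,000 × 28% = 11,760
  → 118,410
  Less jobs credit 93,000 → 25,410

Alternative floor tax:
  Base (reported book profit): 1,020,000
  Less exemption 59,000 → base 961,000
  961,000 × 10% = 96,100

96,100 > 25,410, so the alternative floor tax is the binding amount.

96,100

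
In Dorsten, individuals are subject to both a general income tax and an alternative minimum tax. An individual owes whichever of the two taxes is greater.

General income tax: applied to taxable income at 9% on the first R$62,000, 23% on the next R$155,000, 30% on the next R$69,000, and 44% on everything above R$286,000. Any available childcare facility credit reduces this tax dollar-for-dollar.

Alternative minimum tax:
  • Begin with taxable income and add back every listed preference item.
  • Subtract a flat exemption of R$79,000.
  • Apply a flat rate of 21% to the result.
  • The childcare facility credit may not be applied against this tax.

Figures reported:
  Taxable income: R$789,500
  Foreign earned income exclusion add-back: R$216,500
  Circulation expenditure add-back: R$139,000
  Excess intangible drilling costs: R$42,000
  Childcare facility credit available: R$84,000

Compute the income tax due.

General income tax:
  R$62,000 × 9% = R$5,580
  R$155,000 × 23% = R$35,650
  R$69,000 × 30% = R$20,700
  R$503,500 × 44% = R$221,540
  → R$283,470
  Less childcare facility credit R$84,000 → R$199,470

Alternative minimum tax:
  Adjusted income: R$789,500 + R$216,500 + R$139,000 + R$42,000 = R$1,187,000
  Less exemption R$79,000 → base R$1,108,000
  R$1,108,000 × 21% = R$232,680

R$232,680 > R$199,470, so the alternative minimum tax is the binding amount.

R$232,680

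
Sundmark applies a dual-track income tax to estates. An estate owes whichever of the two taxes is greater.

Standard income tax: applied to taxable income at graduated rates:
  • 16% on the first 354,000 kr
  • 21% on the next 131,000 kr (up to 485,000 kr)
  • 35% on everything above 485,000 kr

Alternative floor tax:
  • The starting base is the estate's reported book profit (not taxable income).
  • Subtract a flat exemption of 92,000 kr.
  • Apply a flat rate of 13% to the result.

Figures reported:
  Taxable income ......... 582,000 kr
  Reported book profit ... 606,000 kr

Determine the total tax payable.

Alternative floor tax:
  Base (reported book profit): 606,000 kr
  Less exemption 92,000 kr → base 514,000 kr
  514,000 kr × 13% = 66,820 kr

Standard income tax:
  354,000 kr × 16% = 56,640 kr
  131,000 kr × 21% = 27,510 kr
  97,000 kr × 35% = 33,950 kr
  → 118,100 kr

118,100 kr > 66,820 kr, so the standard income tax governs.

118,100 kr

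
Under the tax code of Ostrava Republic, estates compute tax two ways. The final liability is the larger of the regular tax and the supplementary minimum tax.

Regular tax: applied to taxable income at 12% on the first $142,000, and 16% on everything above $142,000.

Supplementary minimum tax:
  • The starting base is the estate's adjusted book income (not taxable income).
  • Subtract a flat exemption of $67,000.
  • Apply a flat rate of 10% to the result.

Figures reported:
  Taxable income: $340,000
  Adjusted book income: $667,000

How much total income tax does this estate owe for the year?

$60,000

Regular tax:
  $142,000 × 12% = $17,040
  $198,000 × 16% = $31,680
  → $48,720

Supplementary minimum tax:
  Base (adjusted book income): $667,000
  Less exemption $67,000 → base $600,000
  $600,000 × 10% = $60,000

$60,000 > $48,720, so the supplementary minimum tax is the binding amount.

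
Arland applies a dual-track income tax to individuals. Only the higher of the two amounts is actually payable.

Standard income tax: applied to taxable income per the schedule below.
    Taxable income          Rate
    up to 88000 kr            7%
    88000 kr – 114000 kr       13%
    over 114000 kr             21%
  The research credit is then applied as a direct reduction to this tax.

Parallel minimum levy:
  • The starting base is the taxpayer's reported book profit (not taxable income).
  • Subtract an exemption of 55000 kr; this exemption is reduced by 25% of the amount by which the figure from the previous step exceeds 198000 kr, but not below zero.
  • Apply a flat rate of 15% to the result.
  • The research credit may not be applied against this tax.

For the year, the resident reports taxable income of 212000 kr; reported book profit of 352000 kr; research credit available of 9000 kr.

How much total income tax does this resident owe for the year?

Parallel minimum levy:
  Base (reported book profit): 352000 kr
  Exemption: 55000 kr − 25% × (352000 kr − 198000 kr) = 55000 kr − 38500 kr = 16500 kr
  Base: 352000 kr − 16500 kr = 335500 kr
  335500 kr × 15% = 50325 kr

Standard income tax:
  88000 kr × 7% = 6160 kr
  26000 kr × 13% = 3380 kr
  98000 kr × 21% = 20580 kr
  → 30120 kr
  Less research credit 9000 kr → 21120 kr

50325 kr > 21120 kr, so the parallel minimum levy is the binding amount.

50325 kr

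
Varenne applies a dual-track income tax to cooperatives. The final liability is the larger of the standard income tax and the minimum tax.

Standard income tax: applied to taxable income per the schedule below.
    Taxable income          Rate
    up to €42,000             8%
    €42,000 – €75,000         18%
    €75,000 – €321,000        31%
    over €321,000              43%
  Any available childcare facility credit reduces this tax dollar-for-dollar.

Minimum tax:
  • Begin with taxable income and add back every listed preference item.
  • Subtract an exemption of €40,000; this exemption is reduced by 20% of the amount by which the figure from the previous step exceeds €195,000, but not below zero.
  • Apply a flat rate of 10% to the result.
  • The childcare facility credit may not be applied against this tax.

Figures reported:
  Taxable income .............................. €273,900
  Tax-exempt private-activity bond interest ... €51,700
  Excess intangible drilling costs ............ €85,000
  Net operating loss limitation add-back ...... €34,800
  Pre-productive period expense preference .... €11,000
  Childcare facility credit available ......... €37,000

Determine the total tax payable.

Standard income tax:
  €42,000 × 8% = €3,360
  €33,000 × 18% = €5,940
  €198,900 × 31% = €61,659
  → €70,959
  Less childcare facility credit €37,000 → €33,959

Minimum tax:
  Adjusted income: €273,900 + €51,700 + €85,000 + €34,800 + €11,000 = €456,400
  Exemption: 20% × (€456,400 − €195,000) = €52,280 ≥ €40,000, so the exemption is fully phased out
  Base: €456,400 − €0 = €456,400
  €456,400 × 10% = €45,640

€45,640 > €33,959, so the minimum tax is the binding amount.

€45,640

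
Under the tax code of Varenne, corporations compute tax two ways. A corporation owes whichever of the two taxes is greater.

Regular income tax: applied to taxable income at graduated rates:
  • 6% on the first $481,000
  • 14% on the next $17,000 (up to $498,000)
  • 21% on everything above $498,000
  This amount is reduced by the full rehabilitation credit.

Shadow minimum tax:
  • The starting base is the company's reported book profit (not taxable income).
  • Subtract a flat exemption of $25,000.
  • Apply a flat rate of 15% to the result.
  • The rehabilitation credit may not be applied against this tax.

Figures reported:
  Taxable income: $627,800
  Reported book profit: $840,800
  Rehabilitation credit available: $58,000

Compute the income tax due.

Shadow minimum tax:
  Base (reported book profit): $840,800
  Less exemption $25,000 → base $815,800
  $815,800 × 15% = $122,370

Regular income tax:
  $481,000 × 6% = $28,860
  $17,000 × 14% = $2,380
  $129,800 × 21% = $27,258
  → $58,498
  Less rehabilitation credit $58,000 → $498

$122,370 > $498, so the shadow minimum tax is the binding amount.

$122,370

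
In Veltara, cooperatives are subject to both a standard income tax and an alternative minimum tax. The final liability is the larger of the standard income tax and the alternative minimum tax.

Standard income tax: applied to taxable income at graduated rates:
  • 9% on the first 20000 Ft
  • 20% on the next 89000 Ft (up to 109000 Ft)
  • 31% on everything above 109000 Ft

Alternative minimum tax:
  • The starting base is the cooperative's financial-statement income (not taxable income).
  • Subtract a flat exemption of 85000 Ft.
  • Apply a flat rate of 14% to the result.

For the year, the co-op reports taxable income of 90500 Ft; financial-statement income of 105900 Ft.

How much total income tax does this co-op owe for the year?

Alternative minimum tax:
  Base (financial-statement income): 105900 Ft
  Less exemption 85000 Ft → base 20900 Ft
  20900 Ft × 14% = 2926 Ft

Standard income tax:
  20000 Ft × 9% = 1800 Ft
  70500 Ft × 20% = 14100 Ft
  → 15900 Ft

15900 Ft > 2926 Ft, so the standard income tax governs.

15900 Ft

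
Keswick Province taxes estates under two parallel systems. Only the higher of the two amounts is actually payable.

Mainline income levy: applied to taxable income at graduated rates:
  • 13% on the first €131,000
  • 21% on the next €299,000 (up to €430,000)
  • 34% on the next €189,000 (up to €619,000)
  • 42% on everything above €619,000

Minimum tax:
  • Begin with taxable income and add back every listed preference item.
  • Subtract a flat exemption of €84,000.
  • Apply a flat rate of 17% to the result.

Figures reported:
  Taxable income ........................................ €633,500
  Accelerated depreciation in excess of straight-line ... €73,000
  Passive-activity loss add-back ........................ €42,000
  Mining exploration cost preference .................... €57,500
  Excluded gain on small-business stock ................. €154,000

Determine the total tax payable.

Mainline income levy:
  €131,000 × 13% = €17,030
  €299,000 × 21% = €62,790
  €189,000 × 34% = €64,260
  €14,500 × 42% = €6,090
  → €150,170

Minimum tax:
  Adjusted income: €633,500 + €73,000 + €42,000 + €57,500 + €154,000 = €960,000
  Less exemption €84,000 → base €876,000
  €876,000 × 17% = €148,920

€150,170 > €148,920, so the mainline income levy governs.

€150,170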